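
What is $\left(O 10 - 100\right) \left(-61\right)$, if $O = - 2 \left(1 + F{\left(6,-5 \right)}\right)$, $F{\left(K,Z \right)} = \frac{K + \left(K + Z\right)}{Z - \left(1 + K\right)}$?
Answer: $\frac{19825}{3} \approx 6608.3$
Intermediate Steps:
$F{\left(K,Z \right)} = \frac{Z + 2 K}{-1 + Z - K}$
$O = - \frac{5}{6}$ ($O = - 2 \left(1 + \frac{\left(-1\right) \left(-5\right) - 12}{1 + 6 - -5}\right) = - 2 \left(1 + \frac{5 - 12}{1 + 6 + 5}\right) = - 2 \left(1 + \frac{1}{12} \left(-7\right)\right) = - 2 \left(1 - \frac{7}{12}\right) = \left(-2\right) \frac{5}{12} = - \frac{5}{6} \approx -0.83333$)
$\left(O 10 - 100\right) \left(-61\right) = \left(\left(- \frac{5}{6}\right) 10 - 100\right) \left(-61\right) = \left(- \frac{25}{3} - 100\right) \left(-61\right) = \left(- \frac{325}{3}\right) \left(-61\right) = \frac{19825}{3}$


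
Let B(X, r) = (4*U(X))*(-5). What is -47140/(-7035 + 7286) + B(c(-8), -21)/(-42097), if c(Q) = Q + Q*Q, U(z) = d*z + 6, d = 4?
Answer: -1983297980/10566347 ≈ -187.70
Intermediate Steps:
U(z) = 6 + 4*z (U(z) = 4*z + 6 = 6 + 4*z)
c(Q) = Q + Q²
B(X, r) = -120 - 80*X (B(X, r) = (4*(6 + 4*X))*(-5) = (24 + 16*X)*(-5) = -120 - 80*X)
-47140/(-7035 + 7286) + B(c(-8), -21)/(-42097) = -47140/(-7035 + 7286) + (-120 - (-640)*(1 - 8))/(-42097) = -47140/251 + (-120 - (-640)*(-7))*(-1/42097) = -47140*1/251 + (-120 - 80*56)*(-1/42097) = -47140/251 + (-120 - 4480)*(-1/42097) = -47140/251 - 4600*(-1/42097) = -47140/251 + 4600/42097 = -1983297980/10566347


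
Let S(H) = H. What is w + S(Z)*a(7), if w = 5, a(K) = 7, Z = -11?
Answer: -72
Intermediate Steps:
w + S(Z)*a(7) = 5 - 11*7 = 5 - 77 = -72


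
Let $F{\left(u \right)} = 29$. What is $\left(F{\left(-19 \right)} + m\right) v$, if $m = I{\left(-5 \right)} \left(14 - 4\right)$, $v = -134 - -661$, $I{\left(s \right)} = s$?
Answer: $-11067$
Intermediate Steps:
$v = 527$ ($v = -134 + 661 = 527$)
$m = -50$ ($m = - 5 \left(14 - 4\right) = \left(-5\right) 10 = -50$)
$\left(F{\left(-19 \right)} + m\right) v = \left(29 - 50\right) 527 = \left(-21\right) 527 = -11067$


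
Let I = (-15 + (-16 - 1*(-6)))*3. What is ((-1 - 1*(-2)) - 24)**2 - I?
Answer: 604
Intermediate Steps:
I = -75 (I = (-15 + (-16 + 6))*3 = (-15 - 10)*3 = -25*3 = -75)
((-1 - 1*(-2)) - 24)**2 - I = ((-1 - 1*(-2)) - 24)**2 - 1*(-75) = ((-1 + 2) - 24)**2 + 75 = (1 - 24)**2 + 75 = (-23)**2 + 75 = 529 + 75 = 604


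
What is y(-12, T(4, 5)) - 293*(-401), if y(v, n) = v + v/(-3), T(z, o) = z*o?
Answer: 117485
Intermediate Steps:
T(z, o) = o*z
y(v, n) = 2*v/3 (y(v, n) = v + v*(-1/3) = v - v/3 = 2*v/3)
y(-12, T(4, 5)) - 293*(-401) = (2/3)*(-12) - 293*(-401) = -8 + 117493 = 117485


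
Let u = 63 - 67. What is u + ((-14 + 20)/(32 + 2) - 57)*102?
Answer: -5800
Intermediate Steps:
u = -4
u + ((-14 + 20)/(32 + 2) - 57)*102 = -4 + ((-14 + 20)/(32 + 2) - 57)*102 = -4 + (6/34 - 57)*102 = -4 + (6*(1/34) - 57)*102 = -4 + (3/17 - 57)*102 = -4 - 966/17*102 = -4 - 5796 = -5800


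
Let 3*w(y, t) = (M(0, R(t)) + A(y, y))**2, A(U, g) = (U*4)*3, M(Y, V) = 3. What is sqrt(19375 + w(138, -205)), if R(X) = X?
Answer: sqrt(936802) ≈ 967.89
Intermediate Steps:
A(U, g) = 12*U (A(U, g) = (4*U)*3 = 12*U)
w(y, t) = (3 + 12*y)**2/3
sqrt(19375 + w(138, -205)) = sqrt(19375 + 3*(1 + 4*138)**2) = sqrt(19375 + 3*(1 + 552)**2) = sqrt(19375 + 3*553**2) = sqrt(19375 + 3*305809) = sqrt(19375 + 917427) = sqrt(936802)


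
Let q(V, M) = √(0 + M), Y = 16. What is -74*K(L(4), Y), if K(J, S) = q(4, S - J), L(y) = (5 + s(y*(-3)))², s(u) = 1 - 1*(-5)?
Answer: -74*I*√105 ≈ -758.27*I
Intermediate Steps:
s(u) = 6 (s(u) = 1 + 5 = 6)
q(V, M) = √M
L(y) = 121 (L(y) = (5 + 6)² = 11² = 121)
K(J, S) = √(S - J)
-74*K(L(4), Y) = -74*√(16 - 1*121) = -74*√(16 - 121) = -74*I*√105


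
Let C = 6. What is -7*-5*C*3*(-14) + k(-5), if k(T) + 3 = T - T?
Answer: -8823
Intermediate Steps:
k(T) = -3 (k(T) = -3 + (T - T) = -3 + 0 = -3)
-7*-5*C*3*(-14) + k(-5) = -7*-5*6*3*(-14) - 3 = -7*(-30*3)*(-14) - 3 = -(-630)*(-14) - 3 = -7*1260 - 3 = -8820 - 3 = -8823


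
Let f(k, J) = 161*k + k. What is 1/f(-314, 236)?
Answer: -1/50868 ≈ -1.9659e-5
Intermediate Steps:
f(k, J) = 162*k
1/f(-314, 236) = 1/(162*(-314)) = 1/(-50868) = -1/50868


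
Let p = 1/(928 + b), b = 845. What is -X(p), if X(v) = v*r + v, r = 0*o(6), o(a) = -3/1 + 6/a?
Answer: -1/1773 ≈ -0.00056402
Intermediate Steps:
o(a) = -3 + 6/a (o(a) = -3*1 + 6/a = -3 + 6/a)
r = 0 (r = 0*(-3 + 6/6) = 0*(-3 + 6*(⅙)) = 0*(-3 + 1) = 0*(-2) = 0)
p = 1/1773 (p = 1/(928 + 845) = 1/1773 ≈ 0.00056402)
X(v) = v (X(v) = v*0 + v = 0 + v = v)
-X(p) = -1*1/1773 = -1/1773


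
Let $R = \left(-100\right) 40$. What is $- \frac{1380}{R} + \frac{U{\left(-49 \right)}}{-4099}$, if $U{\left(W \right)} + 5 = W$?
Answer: $\frac{293631}{819800} \approx 0.35817$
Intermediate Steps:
$R = -4000$
$U{\left(W \right)} = -5 + W$
$- \frac{1380}{R} + \frac{U{\left(-49 \right)}}{-4099} = - \frac{1380}{-4000} + \frac{-5 - 49}{-4099} = \left(-1380\right) \left(- \frac{1}{4000}\right) - - \frac{54}{4099} = \frac{69}{200} + \frac{54}{4099} = \frac{293631}{819800}$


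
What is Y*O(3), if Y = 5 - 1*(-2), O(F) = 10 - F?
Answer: 49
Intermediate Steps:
Y = 7 (Y = 5 + 2 = 7)
Y*O(3) = 7*(10 - 1*3) = 7*(10 - 3) = 7*7 = 49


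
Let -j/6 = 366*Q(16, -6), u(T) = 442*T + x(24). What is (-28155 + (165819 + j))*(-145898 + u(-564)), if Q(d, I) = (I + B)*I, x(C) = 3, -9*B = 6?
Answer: -19689597792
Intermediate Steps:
B = -2/3 (B = -1/9*6 = -2/3 ≈ -0.66667)
Q(d, I) = I*(-2/3 + I) (Q(d, I) = (I - 2/3)*I = (-2/3 + I)*I = I*(-2/3 + I))
u(T) = 3 + 442*T (u(T) = 442*T + 3 = 3 + 442*T)
j = -87840 (j = -2196*(1/3)*(-6)*(-2 + 3*(-6)) = -2196*(1/3)*(-6)*(-2 - 18) = -2196*(1/3)*(-6)*(-20) = -2196*40 = -6*14640 = -87840)
(-28155 + (165819 + j))*(-145898 + u(-564)) = (-28155 + (165819 - 87840))*(-145898 + (3 + 442*(-564))) = (-28155 + 77979)*(-145898 + (3 - 249288)) = 49824*(-145898 - 249285) = 49824*(-395183) = -19689597792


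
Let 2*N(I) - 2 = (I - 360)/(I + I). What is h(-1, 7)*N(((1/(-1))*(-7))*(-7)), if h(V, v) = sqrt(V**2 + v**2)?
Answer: 3025*sqrt(2)/196 ≈ 21.827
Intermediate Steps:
N(I) = 1 + (-360 + I)/(4*I) (N(I) = 1 + ((I - 360)/(I + I))/2 = 1 + ((-360 + I)/((2*I)))/2 = 1 + ((-360 + I)*(1/(2*I)))/2 = 1 + ((-360 + I)/(2*I))/2 = 1 + (-360 + I)/(4*I))
h(-1, 7)*N(((1/(-1))*(-7))*(-7)) = sqrt((-1)**2 + 7**2)*(5/4 - 90/(((1/(-1))*(-7))*(-7))) = sqrt(1 + 49)*(5/4 - 90/(((1*(-1))*(-7))*(-7))) = sqrt(50)*(5/4 - 90/(-1*(-7)*(-7))) = (5*sqrt(2))*(5/4 - 90/(7*(-7))) = (5*sqrt(2))*(5/4 - 90/(-49)) = (5*sqrt(2))*(5/4 - 90*(-1/49)) = (5*sqrt(2))*(5/4 + 90/49) = (5*sqrt(2))*(605/196) = 3025*sqrt(2)/196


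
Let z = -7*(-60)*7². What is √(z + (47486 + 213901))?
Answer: √281967 ≈ 531.01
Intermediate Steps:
z = 20580 (z = 420*49 = 20580)
√(z + (47486 + 213901)) = √(20580 + (47486 + 213901)) = √(20580 + 261387) = √281967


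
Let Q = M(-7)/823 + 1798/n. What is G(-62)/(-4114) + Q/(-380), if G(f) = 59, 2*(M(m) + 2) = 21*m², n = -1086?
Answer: -8120272177/698630511480 ≈ -0.011623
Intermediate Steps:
M(m) = -2 + 21*m²/2 (M(m) = -2 + (21*m²)/2 = -2 + 21*m²/2)
Q = -923179/893778 (Q = (-2 + (21/2)*(-7)²)/823 + 1798/(-1086) = (-2 + (21/2)*49)*(1/823) + 1798*(-1/1086) = (-2 + 1029/2)*(1/823) - 899/543 = (1025/2)*(1/823) - 899/543 = 1025/1646 - 899/543 = -923179/893778 ≈ -1.0329)
G(-62)/(-4114) + Q/(-380) = 59/(-4114) - 923179/893778/(-380) = 59*(-1/4114) - 923179/893778*(-1/380) = -59/4114 + 923179/339635640 = -8120272177/698630511480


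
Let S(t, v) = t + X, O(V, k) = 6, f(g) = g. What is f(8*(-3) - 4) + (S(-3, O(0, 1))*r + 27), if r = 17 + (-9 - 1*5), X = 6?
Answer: 8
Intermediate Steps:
r = 3 (r = 17 + (-9 - 5) = 17 - 14 = 3)
S(t, v) = 6 + t (S(t, v) = t + 6 = 6 + t)
f(8*(-3) - 4) + (S(-3, O(0, 1))*r + 27) = (8*(-3) - 4) + ((6 - 3)*3 + 27) = (-24 - 4) + (3*3 + 27) = -28 + (9 + 27) = -28 + 36 = 8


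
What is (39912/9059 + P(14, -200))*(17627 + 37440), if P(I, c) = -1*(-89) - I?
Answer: 39611730579/9059 ≈ 4.3726e+6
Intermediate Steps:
P(I, c) = 89 - I
(39912/9059 + P(14, -200))*(17627 + 37440) = (39912/9059 + (89 - 1*14))*(17627 + 37440) = (39912*(1/9059) + (89 - 14))*55067 = (39912/9059 + 75)*55067 = (719337/9059)*55067 = 39611730579/9059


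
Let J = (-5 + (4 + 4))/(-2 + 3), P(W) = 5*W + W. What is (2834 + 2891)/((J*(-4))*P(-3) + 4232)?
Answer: 5725/4448 ≈ 1.2871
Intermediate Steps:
P(W) = 6*W
J = 3 (J = (-5 + 8)/1 = 3*1 = 3)
(2834 + 2891)/((J*(-4))*P(-3) + 4232) = (2834 + 2891)/((3*(-4))*(6*(-3)) + 4232) = 5725/(-12*(-18) + 4232) = 5725/(216 + 4232) = 5725/4448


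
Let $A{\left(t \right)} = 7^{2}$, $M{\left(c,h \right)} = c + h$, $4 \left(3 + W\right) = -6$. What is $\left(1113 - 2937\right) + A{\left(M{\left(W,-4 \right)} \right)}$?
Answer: $-1775$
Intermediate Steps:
$W = - \frac{9}{2}$ ($W = -3 + \frac{1}{4} \left(-6\right) = -3 - \frac{3}{2} = - \frac{9}{2} \approx -4.5$)
$A{\left(t \right)} = 49$
$\left(1113 - 2937\right) + A{\left(M{\left(W,-4 \right)} \right)} = \left(1113 - 2937\right) + 49 = -1824 + 49 = -1775$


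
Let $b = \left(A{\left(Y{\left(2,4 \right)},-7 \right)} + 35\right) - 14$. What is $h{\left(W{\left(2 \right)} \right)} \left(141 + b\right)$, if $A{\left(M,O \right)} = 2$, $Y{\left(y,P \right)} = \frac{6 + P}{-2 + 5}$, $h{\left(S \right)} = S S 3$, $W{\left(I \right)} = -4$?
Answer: $7872$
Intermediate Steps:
$h{\left(S \right)} = 3 S^{2}$ ($h{\left(S \right)} = S^{2} \cdot 3 = 3 S^{2}$)
$Y{\left(y,P \right)} = 2 + \frac{P}{3}$ ($Y{\left(y,P \right)} = \frac{6 + P}{3} = \left(6 + P\right) \frac{1}{3} = 2 + \frac{P}{3}$)
$b = 23$ ($b = \left(2 + 35\right) - 14 = 37 - 14 = 23$)
$h{\left(W{\left(2 \right)} \right)} \left(141 + b\right) = 3 \left(-4\right)^{2} \left(141 + 23\right) = 3 \cdot 16 \cdot 164 = 48 \cdot 164 = 7872$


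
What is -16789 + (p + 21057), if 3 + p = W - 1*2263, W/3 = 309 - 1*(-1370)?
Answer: 7039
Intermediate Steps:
W = 5037 (W = 3*(309 - 1*(-1370)) = 3*(309 + 1370) = 3*1679 = 5037)
p = 2771 (p = -3 + (5037 - 1*2263) = -3 + (5037 - 2263) = -3 + 2774 = 2771)
-16789 + (p + 21057) = -16789 + (2771 + 21057) = -16789 + 23828 = 7039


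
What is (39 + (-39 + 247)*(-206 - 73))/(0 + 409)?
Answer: -57993/409 ≈ -141.79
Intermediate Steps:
(39 + (-39 + 247)*(-206 - 73))/(0 + 409) = (39 + 208*(-279))/409 = (39 - 58032)*(1/409) = -57993*1/409 = -57993/409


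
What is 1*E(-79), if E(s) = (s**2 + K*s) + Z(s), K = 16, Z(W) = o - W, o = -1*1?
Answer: 5055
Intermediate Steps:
o = -1
Z(W) = -1 - W
E(s) = -1 + s**2 + 15*s (E(s) = (s**2 + 16*s) + (-1 - s) = -1 + s**2 + 15*s)
1*E(-79) = 1*(-1 + (-79)**2 + 15*(-79)) = 1*(-1 + 6241 - 1185) = 1*5055 = 5055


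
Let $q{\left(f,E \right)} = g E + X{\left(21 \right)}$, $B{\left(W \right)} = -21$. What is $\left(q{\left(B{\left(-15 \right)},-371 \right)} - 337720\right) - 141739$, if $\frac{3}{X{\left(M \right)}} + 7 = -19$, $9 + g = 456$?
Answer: $- \frac{16777699}{26} \approx -6.453 \cdot 10^{5}$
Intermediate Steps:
$g = 447$ ($g = -9 + 456 = 447$)
$X{\left(M \right)} = - \frac{3}{26}$ ($X{\left(M \right)} = \frac{3}{-7 - 19} = \frac{3}{-26} = 3 \left(- \frac{1}{26}\right) = - \frac{3}{26}$)
$q{\left(f,E \right)} = - \frac{3}{26} + 447 E$ ($q{\left(f,E \right)} = 447 E - \frac{3}{26} = - \frac{3}{26} + 447 E$)
$\left(q{\left(B{\left(-15 \right)},-371 \right)} - 337720\right) - 141739 = \left(\left(- \frac{3}{26} + 447 \left(-371\right)\right) - 337720\right) - 141739 = \left(\left(- \frac{3}{26} - 165837\right) - 337720\right) - 141739 = \left(- \frac{4311765}{26} - 337720\right) - 141739 = - \frac{13092485}{26} - 141739 = - \frac{16777699}{26}$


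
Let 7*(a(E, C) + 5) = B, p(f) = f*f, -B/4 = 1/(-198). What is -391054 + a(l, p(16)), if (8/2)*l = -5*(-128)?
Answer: -271003885/693 ≈ -3.9106e+5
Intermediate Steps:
B = 2/99 (B = -4/(-198) = -4*(-1/198) = 2/99 ≈ 0.020202)
p(f) = f**2
l = 160 (l = (-5*(-128))/4 = (1/4)*640 = 160)
a(E, C) = -3463/693 (a(E, C) = -5 + (1/7)*(2/99) = -5 + 2/693 = -3463/693)
-391054 + a(l, p(16)) = -391054 - 3463/693 = -271003885/693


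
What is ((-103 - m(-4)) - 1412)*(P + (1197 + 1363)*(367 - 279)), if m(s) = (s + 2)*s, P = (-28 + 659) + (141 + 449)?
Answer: -344961023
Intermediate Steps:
P = 1221 (P = 631 + 590 = 1221)
m(s) = s*(2 + s) (m(s) = (2 + s)*s = s*(2 + s))
((-103 - m(-4)) - 1412)*(P + (1197 + 1363)*(367 - 279)) = ((-103 - (-4)*(2 - 4)) - 1412)*(1221 + (1197 + 1363)*(367 - 279)) = ((-103 - (-4)*(-2)) - 1412)*(1221 + 2560*88) = ((-103 - 1*8) - 1412)*(1221 + 225280) = ((-103 - 8) - 1412)*226501 = (-111 - 1412)*226501 = -1523*226501 = -344961023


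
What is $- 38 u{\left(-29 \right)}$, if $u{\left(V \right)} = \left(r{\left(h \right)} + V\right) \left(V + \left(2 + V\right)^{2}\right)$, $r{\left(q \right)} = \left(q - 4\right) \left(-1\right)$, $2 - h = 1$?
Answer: $691600$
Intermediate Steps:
$h = 1$ ($h = 2 - 1 = 1$)
$r{\left(q \right)} = 4 - q$ ($r{\left(q \right)} = \left(-4 + q\right) \left(-1\right) = 4 - q$)
$u{\left(V \right)} = \left(3 + V\right) \left(V + \left(2 + V\right)^{2}\right)$ ($u{\left(V \right)} = \left(\left(4 - 1\right) + V\right) \left(V + \left(2 + V\right)^{2}\right) = \left(3 + V\right) \left(V + \left(2 + V\right)^{2}\right)$)
$- 38 u{\left(-29 \right)} = - 38 \left(12 + \left(-29\right)^{3} + 8 \left(-29\right)^{2} + 19 \left(-29\right)\right) = - 38 \left(12 - 24389 + 8 \cdot 841 - 551\right) = - 38 \left(12 - 24389 + 6728 - 551\right) = \left(-38\right) \left(-18200\right) = 691600$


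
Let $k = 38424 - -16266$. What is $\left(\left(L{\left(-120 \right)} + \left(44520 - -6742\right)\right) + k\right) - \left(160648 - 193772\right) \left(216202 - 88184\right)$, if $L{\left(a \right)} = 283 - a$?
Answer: $4240574587$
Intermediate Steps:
$k = 54690$ ($k = 38424 + 16266 = 54690$)
$\left(\left(L{\left(-120 \right)} + \left(44520 - -6742\right)\right) + k\right) - \left(160648 - 193772\right) \left(216202 - 88184\right) = \left(\left(\left(283 - -120\right) + \left(44520 - -6742\right)\right) + 54690\right) - \left(160648 - 193772\right) \left(216202 - 88184\right) = \left(\left(\left(283 + 120\right) + \left(44520 + 6742\right)\right) + 54690\right) - \left(-33124\right) 128018 = \left(\left(403 + 51262\right) + 54690\right) - -4240468232 = \left(51665 + 54690\right) + 4240468232 = 106355 + 4240468232 = 4240574587$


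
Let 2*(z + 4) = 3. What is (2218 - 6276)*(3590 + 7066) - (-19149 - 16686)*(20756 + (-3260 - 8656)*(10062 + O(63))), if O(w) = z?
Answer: -4294805137458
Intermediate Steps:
z = -5/2 (z = -4 + (½)*3 = -4 + 3/2 = -5/2 ≈ -2.5000)
O(w) = -5/2
(2218 - 6276)*(3590 + 7066) - (-19149 - 16686)*(20756 + (-3260 - 8656)*(10062 + O(63))) = (2218 - 6276)*(3590 + 7066) - (-19149 - 16686)*(20756 + (-3260 - 8656)*(10062 - 5/2)) = -4058*10656 - (-35835)*(20756 - 11916*20119/2) = -43242048 - (-35835)*(20756 - 119869002) = -43242048 - (-35835)*(-119848246) = -43242048 - 1*4294761895410 = -43242048 - 4294761895410 = -4294805137458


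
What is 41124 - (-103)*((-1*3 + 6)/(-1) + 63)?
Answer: 47304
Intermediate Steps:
41124 - (-103)*((-1*3 + 6)/(-1) + 63) = 41124 - (-103)*(-(-3 + 6) + 63) = 41124 - (-103)*(-1*3 + 63) = 41124 - (-103)*(-3 + 63) = 41124 - (-103)*60 = 41124 - 1*(-6180) = 41124 + 6180 = 47304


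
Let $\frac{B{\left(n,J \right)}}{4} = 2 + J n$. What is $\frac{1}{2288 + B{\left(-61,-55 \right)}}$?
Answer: $\frac{1}{15716} \approx 6.3629 \cdot 10^{-5}$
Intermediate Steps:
$B{\left(n,J \right)} = 8 + 4 J n$ ($B{\left(n,J \right)} = 4 \left(2 + J n\right) = 8 + 4 J n$)
$\frac{1}{2288 + B{\left(-61,-55 \right)}} = \frac{1}{2288 + \left(8 + 4 \left(-55\right) \left(-61\right)\right)} = \frac{1}{2288 + \left(8 + 13420\right)} = \frac{1}{2288 + 13428} = \frac{1}{15716}$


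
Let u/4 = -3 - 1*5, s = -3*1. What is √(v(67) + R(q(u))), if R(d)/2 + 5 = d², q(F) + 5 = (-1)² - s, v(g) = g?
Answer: √59 ≈ 7.6811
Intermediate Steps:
s = -3
u = -32 (u = 4*(-3 - 1*5) = 4*(-3 - 5) = 4*(-8) = -32)
q(F) = -1 (q(F) = -5 + ((-1)² - 1*(-3)) = -5 + (1 + 3) = -5 + 4 = -1)
R(d) = -10 + 2*d²
√(v(67) + R(q(u))) = √(67 + (-10 + 2*(-1)²)) = √(67 + (-10 + 2*1)) = √(67 + (-10 + 2)) = √(67 - 8) = √59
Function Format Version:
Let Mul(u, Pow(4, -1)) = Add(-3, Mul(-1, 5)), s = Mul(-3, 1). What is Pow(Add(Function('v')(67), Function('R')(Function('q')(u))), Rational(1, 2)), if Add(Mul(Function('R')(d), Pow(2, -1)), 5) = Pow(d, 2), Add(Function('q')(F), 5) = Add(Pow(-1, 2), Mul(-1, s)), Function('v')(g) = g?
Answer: Pow(59, Rational(1, 2)) ≈ 7.6811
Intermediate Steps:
s = -3
u = -32 (u = Mul(4, Add(-3, Mul(-1, 5))) = Mul(4, Add(-3, -5)) = Mul(4, -8) = -32)
Function('q')(F) = -1 (Function('q')(F) = Add(-5, Add(Pow(-1, 2), Mul(-1, -3))) = Add(-5, Add(1, 3)) = Add(-5, 4) = -1)
Function('R')(d) = Add(-10, Mul(2, Pow(d, 2)))
Pow(Add(Function('v')(67), Function('R')(Function('q')(u))), Rational(1, 2)) = Pow(Add(67, Add(-10, Mul(2, Pow(-1, 2)))), Rational(1, 2)) = Pow(Add(67, Add(-10, Mul(2, 1))), Rational(1, 2)) = Pow(Add(67, Add(-10, 2)), Rational(1, 2)) = Pow(Add(67, -8), Rational(1, 2)) = Pow(59, Rational(1, 2))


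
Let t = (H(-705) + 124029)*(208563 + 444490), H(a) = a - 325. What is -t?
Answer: -80324865947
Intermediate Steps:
H(a) = -325 + a
t = 80324865947 (t = ((-325 - 705) + 124029)*(208563 + 444490) = (-1030 + 124029)*653053 = 122999*653053 = 80324865947)
-t = -1*80324865947 = -80324865947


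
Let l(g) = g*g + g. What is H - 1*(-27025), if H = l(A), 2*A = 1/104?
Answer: 1169209809/43264 ≈ 27025.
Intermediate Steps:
A = 1/208 (A = (½)/104 = (½)*(1/104) = 1/208 ≈ 0.0048077)
l(g) = g + g² (l(g) = g² + g = g + g²)
H = 209/43264 (H = (1 + 1/208)/208 = (1/208)*(209/208) = 209/43264 ≈ 0.0048308)
H - 1*(-27025) = 209/43264 - 1*(-27025) = 209/43264 + 27025 = 1169209809/43264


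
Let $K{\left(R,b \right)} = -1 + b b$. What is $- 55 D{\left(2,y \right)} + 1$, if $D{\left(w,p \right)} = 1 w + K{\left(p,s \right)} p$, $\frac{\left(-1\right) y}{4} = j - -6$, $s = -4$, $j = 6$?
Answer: $39491$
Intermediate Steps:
$K{\left(R,b \right)} = -1 + b^{2}$
$y = -48$ ($y = - 4 \left(6 - -6\right) = - 4 \left(6 + 6\right) = \left(-4\right) 12 = -48$)
$D{\left(w,p \right)} = w + 15 p$ ($D{\left(w,p \right)} = 1 w + \left(-1 + \left(-4\right)^{2}\right) p = w + \left(-1 + 16\right) p = w + 15 p$)
$- 55 D{\left(2,y \right)} + 1 = - 55 \left(2 + 15 \left(-48\right)\right) + 1 = - 55 \left(2 - 720\right) + 1 = \left(-55\right) \left(-718\right) + 1 = 39490 + 1 = 39491$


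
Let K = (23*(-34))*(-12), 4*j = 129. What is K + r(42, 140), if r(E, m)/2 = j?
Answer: 18897/2 ≈ 9448.5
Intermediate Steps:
j = 129/4 (j = (1/4)*129 = 129/4 ≈ 32.250)
r(E, m) = 129/2 (r(E, m) = 2*(129/4) = 129/2)
K = 9384 (K = -782*(-12) = 9384)
K + r(42, 140) = 9384 + 129/2 = 18897/2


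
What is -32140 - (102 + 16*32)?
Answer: -32754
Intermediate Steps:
-32140 - (102 + 16*32) = -32140 - (102 + 512) = -32140 - 1*614 = -32140 - 614 = -32754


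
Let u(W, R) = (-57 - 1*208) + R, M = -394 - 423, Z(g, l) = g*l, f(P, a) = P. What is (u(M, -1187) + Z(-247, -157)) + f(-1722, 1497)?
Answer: 35605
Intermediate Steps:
M = -817
u(W, R) = -265 + R (u(W, R) = (-57 - 208) + R = -265 + R)
(u(M, -1187) + Z(-247, -157)) + f(-1722, 1497) = ((-265 - 1187) - 247*(-157)) - 1722 = (-1452 + 38779) - 1722 = 37327 - 1722 = 35605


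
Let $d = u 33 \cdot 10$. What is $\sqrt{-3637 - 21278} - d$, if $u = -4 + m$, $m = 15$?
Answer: $-3630 + i \sqrt{24915} \approx -3630.0 + 157.84 i$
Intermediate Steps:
$u = 11$ ($u = -4 + 15 = 11$)
$d = 3630$ ($d = 11 \cdot 33 \cdot 10 = 363 \cdot 10 = 3630$)
$\sqrt{-3637 - 21278} - d = \sqrt{-3637 - 21278} - 3630 = \sqrt{-24915} - 3630 = i \sqrt{24915} - 3630 = -3630 + i \sqrt{24915}$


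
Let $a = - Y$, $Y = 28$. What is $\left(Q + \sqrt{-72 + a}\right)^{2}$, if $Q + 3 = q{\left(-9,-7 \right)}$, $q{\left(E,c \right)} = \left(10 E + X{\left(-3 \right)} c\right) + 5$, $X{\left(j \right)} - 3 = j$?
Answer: $7644 - 1760 i \approx 7644.0 - 1760.0 i$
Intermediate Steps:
$X{\left(j \right)} = 3 + j$
$q{\left(E,c \right)} = 5 + 10 E$ ($q{\left(E,c \right)} = \left(10 E + \left(3 - 3\right) c\right) + 5 = \left(10 E + 0 c\right) + 5 = \left(10 E + 0\right) + 5 = 10 E + 5 = 5 + 10 E$)
$a = -28$ ($a = \left(-1\right) 28 = -28$)
$Q = -88$ ($Q = -3 + \left(5 + 10 \left(-9\right)\right) = -3 + \left(5 - 90\right) = -3 - 85 = -88$)
$\left(Q + \sqrt{-72 + a}\right)^{2} = \left(-88 + \sqrt{-72 - 28}\right)^{2} = \left(-88 + \sqrt{-100}\right)^{2} = \left(-88 + 10 i\right)^{2}$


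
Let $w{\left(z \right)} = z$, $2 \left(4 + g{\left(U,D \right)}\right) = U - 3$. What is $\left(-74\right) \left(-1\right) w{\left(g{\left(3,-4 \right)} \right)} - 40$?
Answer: $-336$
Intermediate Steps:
$g{\left(U,D \right)} = - \frac{11}{2} + \frac{U}{2}$ ($g{\left(U,D \right)} = -4 + \frac{U - 3}{2} = -4 + \frac{-3 + U}{2} = -4 + \left(- \frac{3}{2} + \frac{U}{2}\right) = - \frac{11}{2} + \frac{U}{2}$)
$\left(-74\right) \left(-1\right) w{\left(g{\left(3,-4 \right)} \right)} - 40 = \left(-74\right) \left(-1\right) \left(- \frac{11}{2} + \frac{1}{2} \cdot 3\right) - 40 = 74 \left(- \frac{11}{2} + \frac{3}{2}\right) - 40 = 74 \left(-4\right) - 40 = -296 - 40 = -336$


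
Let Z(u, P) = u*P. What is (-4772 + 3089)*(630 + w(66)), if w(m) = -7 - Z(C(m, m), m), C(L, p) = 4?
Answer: -604197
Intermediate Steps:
Z(u, P) = P*u
w(m) = -7 - 4*m (w(m) = -7 - m*4 = -7 - 4*m)
(-4772 + 3089)*(630 + w(66)) = (-4772 + 3089)*(630 + (-7 - 4*66)) = -1683*(630 + (-7 - 264)) = -1683*(630 - 271) = -1683*359 = -604197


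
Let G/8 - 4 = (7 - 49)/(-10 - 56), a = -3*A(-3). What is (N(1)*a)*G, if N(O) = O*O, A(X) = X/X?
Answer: -1224/11 ≈ -111.27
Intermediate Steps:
A(X) = 1
N(O) = O²
a = -3 (a = -3*1 = -3)
G = 408/11 (G = 32 + 8*((7 - 49)/(-10 - 56)) = 32 + 8*(-42/(-66)) = 32 + 8*(-42*(-1/66)) = 32 + 8*(7/11) = 32 + 56/11 = 408/11 ≈ 37.091)
(N(1)*a)*G = (1²*(-3))*(408/11) = (1*(-3))*(408/11) = -3*408/11 = -1224/11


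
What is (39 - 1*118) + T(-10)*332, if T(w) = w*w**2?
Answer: -332079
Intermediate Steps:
T(w) = w**3
(39 - 1*118) + T(-10)*332 = (39 - 1*118) + (-10)**3*332 = (39 - 118) - 1000*332 = -79 - 332000 = -332079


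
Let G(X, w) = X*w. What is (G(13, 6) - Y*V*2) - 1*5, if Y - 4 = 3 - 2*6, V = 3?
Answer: 103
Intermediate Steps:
Y = -5 (Y = 4 + (3 - 2*6) = 4 + (3 - 12) = 4 - 9 = -5)
(G(13, 6) - Y*V*2) - 1*5 = (13*6 - (-5*3)*2) - 1*5 = (78 - (-15)*2) - 5 = (78 - 1*(-30)) - 5 = (78 + 30) - 5 = 108 - 5 = 103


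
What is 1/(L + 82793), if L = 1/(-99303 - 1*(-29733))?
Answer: 69570/5759909009 ≈ 1.2078e-5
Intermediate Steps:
L = -1/69570 (L = 1/(-99303 + 29733) = 1/(-69570) = -1/69570 ≈ -1.4374e-5)
1/(L + 82793) = 1/(-1/69570 + 82793) = 1/(5759909009/69570) = 69570/5759909009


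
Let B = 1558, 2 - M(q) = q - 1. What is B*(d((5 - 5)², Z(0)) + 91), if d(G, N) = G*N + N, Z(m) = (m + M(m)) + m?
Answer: 146452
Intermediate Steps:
M(q) = 3 - q (M(q) = 2 - (q - 1) = 2 - (-1 + q) = 2 + (1 - q) = 3 - q)
Z(m) = 3 + m (Z(m) = (m + (3 - m)) + m = 3 + m)
d(G, N) = N + G*N
B*(d((5 - 5)², Z(0)) + 91) = 1558*((3 + 0)*(1 + (5 - 5)²) + 91) = 1558*(3*(1 + 0²) + 91) = 1558*(3*(1 + 0) + 91) = 1558*(3*1 + 91) = 1558*(3 + 91) = 1558*94 = 146452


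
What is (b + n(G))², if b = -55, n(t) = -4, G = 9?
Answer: 3481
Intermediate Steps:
(b + n(G))² = (-55 - 4)² = (-59)² = 3481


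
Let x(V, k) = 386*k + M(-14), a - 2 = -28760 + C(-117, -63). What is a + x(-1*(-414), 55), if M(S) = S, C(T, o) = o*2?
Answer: -7668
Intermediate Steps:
C(T, o) = 2*o
a = -28884 (a = 2 + (-28760 + 2*(-63)) = 2 + (-28760 - 126) = 2 - 28886 = -28884)
x(V, k) = -14 + 386*k (x(V, k) = 386*k - 14 = -14 + 386*k)
a + x(-1*(-414), 55) = -28884 + (-14 + 386*55) = -28884 + (-14 + 21230) = -28884 + 21216 = -7668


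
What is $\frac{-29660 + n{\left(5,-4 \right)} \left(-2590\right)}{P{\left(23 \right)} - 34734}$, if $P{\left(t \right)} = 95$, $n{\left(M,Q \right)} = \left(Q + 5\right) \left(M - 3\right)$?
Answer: $\frac{520}{517} \approx 1.0058$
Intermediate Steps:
$n{\left(M,Q \right)} = \left(-3 + M\right) \left(5 + Q\right)$ ($n{\left(M,Q \right)} = \left(5 + Q\right) \left(-3 + M\right) = \left(-3 + M\right) \left(5 + Q\right)$)
$\frac{-29660 + n{\left(5,-4 \right)} \left(-2590\right)}{P{\left(23 \right)} - 34734} = \frac{-29660 + \left(-15 - -12 + 5 \cdot 5 + 5 \left(-4\right)\right) \left(-2590\right)}{95 - 34734} = \frac{-29660 + \left(-15 + 12 + 25 - 20\right) \left(-2590\right)}{-34639} = \left(-29660 + 2 \left(-2590\right)\right) \left(- \frac{1}{34639}\right) = \left(-29660 - 5180\right) \left(- \frac{1}{34639}\right) = \left(-34840\right) \left(- \frac{1}{34639}\right) = \frac{520}{517}$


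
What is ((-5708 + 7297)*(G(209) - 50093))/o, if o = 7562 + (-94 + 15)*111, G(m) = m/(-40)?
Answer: 3184243181/48280 ≈ 65954.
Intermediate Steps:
G(m) = -m/40 (G(m) = m*(-1/40) = -m/40)
o = -1207 (o = 7562 - 79*111 = 7562 - 8769 = -1207)
((-5708 + 7297)*(G(209) - 50093))/o = ((-5708 + 7297)*(-1/40*209 - 50093))/(-1207) = (1589*(-209/40 - 50093))*(-1/1207) = (1589*(-2003929/40))*(-1/1207) = -3184243181/40*(-1/1207) = 3184243181/48280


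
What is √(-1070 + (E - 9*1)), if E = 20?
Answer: I*√1059 ≈ 32.542*I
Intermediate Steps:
√(-1070 + (E - 9*1)) = √(-1070 + (20 - 9*1)) = √(-1070 + (20 - 9)) = √(-1070 + 11) = √(-1059) = I*√1059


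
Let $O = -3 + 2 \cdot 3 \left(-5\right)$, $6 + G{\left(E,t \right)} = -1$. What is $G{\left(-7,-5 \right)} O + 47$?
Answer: $278$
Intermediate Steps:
$G{\left(E,t \right)} = -7$ ($G{\left(E,t \right)} = -6 - 1 = -7$)
$O = -33$ ($O = -3 + 6 \left(-5\right) = -3 - 30 = -33$)
$G{\left(-7,-5 \right)} O + 47 = \left(-7\right) \left(-33\right) + 47 = 231 + 47 = 278$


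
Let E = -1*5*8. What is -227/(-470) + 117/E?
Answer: -4591/1880 ≈ -2.4420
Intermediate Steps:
E = -40 (E = -5*8 = -40)
-227/(-470) + 117/E = -227/(-470) + 117/(-40) = -227*(-1/470) + 117*(-1/40) = 227/470 - 117/40 = -4591/1880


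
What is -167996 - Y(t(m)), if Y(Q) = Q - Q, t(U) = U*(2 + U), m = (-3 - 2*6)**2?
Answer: -167996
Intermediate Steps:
m = 225 (m = (-3 - 12)**2 = (-15)**2 = 225)
Y(Q) = 0
-167996 - Y(t(m)) = -167996 - 1*0 = -167996 + 0 = -167996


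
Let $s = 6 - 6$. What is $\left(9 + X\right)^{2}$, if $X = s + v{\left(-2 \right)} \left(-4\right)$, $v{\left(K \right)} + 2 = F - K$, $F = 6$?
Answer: $225$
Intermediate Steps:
$v{\left(K \right)} = 4 - K$ ($v{\left(K \right)} = -2 - \left(-6 + K\right) = 4 - K$)
$s = 0$ ($s = 6 - 6 = 0$)
$X = -24$ ($X = 0 + \left(4 - -2\right) \left(-4\right) = 0 + \left(4 + 2\right) \left(-4\right) = 0 + 6 \left(-4\right) = 0 - 24 = -24$)
$\left(9 + X\right)^{2} = \left(9 - 24\right)^{2} = \left(-15\right)^{2} = 225$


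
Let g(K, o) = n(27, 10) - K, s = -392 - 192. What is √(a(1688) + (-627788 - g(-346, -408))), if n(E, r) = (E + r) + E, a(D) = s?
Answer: I*√628782 ≈ 792.96*I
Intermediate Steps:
s = -584
a(D) = -584
n(E, r) = r + 2*E
g(K, o) = 64 - K (g(K, o) = (10 + 2*27) - K = (10 + 54) - K = 64 - K)
√(a(1688) + (-627788 - g(-346, -408))) = √(-584 + (-627788 - (64 - 1*(-346)))) = √(-584 + (-627788 - (64 + 346))) = √(-584 + (-627788 - 1*410)) = √(-584 + (-627788 - 410)) = √(-584 - 628198) = √(-628782) = I*√628782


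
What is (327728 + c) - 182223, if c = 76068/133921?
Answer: 19486251173/133921 ≈ 1.4551e+5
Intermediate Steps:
c = 76068/133921 (c = 76068*(1/133921) = 76068/133921 ≈ 0.56801)
(327728 + c) - 182223 = (327728 + 76068/133921) - 182223 = 43889737556/133921 - 182223 = 19486251173/133921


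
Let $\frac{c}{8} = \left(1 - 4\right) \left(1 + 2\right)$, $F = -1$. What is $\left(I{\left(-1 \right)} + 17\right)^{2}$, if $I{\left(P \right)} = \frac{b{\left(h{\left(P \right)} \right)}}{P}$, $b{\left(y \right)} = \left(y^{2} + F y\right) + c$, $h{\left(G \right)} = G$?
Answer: $7569$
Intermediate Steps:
$c = -72$ ($c = 8 \left(1 - 4\right) \left(1 + 2\right) = 8 \left(\left(-3\right) 3\right) = 8 \left(-9\right) = -72$)
$b{\left(y \right)} = -72 + y^{2} - y$ ($b{\left(y \right)} = \left(y^{2} - y\right) - 72 = -72 + y^{2} - y$)
$I{\left(P \right)} = \frac{-72 + P^{2} - P}{P}$
$\left(I{\left(-1 \right)} + 17\right)^{2} = \left(\left(-1 - 1 - \frac{72}{-1}\right) + 17\right)^{2} = \left(\left(-1 - 1 - -72\right) + 17\right)^{2} = \left(\left(-1 - 1 + 72\right) + 17\right)^{2} = \left(70 + 17\right)^{2} = 87^{2} = 7569$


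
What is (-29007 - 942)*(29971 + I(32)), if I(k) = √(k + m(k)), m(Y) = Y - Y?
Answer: -897601479 - 119796*√2 ≈ -8.9777e+8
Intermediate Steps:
m(Y) = 0
I(k) = √k (I(k) = √(k + 0) = √k)
(-29007 - 942)*(29971 + I(32)) = (-29007 - 942)*(29971 + √32) = -29949*(29971 + 4*√2) = -897601479 - 119796*√2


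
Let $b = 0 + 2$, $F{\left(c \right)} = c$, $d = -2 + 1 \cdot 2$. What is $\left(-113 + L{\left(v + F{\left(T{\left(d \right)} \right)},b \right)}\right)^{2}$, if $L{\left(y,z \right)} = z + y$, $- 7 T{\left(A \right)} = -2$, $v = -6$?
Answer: $\frac{667489}{49} \approx 13622.0$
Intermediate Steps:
$d = 0$ ($d = -2 + 2 = 0$)
$T{\left(A \right)} = \frac{2}{7}$ ($T{\left(A \right)} = \left(- \frac{1}{7}\right) \left(-2\right) = \frac{2}{7}$)
$b = 2$
$L{\left(y,z \right)} = y + z$
$\left(-113 + L{\left(v + F{\left(T{\left(d \right)} \right)},b \right)}\right)^{2} = \left(-113 + \left(\left(-6 + \frac{2}{7}\right) + 2\right)\right)^{2} = \left(-113 + \left(- \frac{40}{7} + 2\right)\right)^{2} = \left(-113 - \frac{26}{7}\right)^{2} = \left(- \frac{817}{7}\right)^{2} = \frac{667489}{49}$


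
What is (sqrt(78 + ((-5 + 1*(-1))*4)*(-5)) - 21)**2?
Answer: 639 - 126*sqrt(22) ≈ 48.008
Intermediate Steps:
(sqrt(78 + ((-5 + 1*(-1))*4)*(-5)) - 21)**2 = (sqrt(78 + ((-5 - 1)*4)*(-5)) - 21)**2 = (sqrt(78 - 6*4*(-5)) - 21)**2 = (sqrt(78 - 24*(-5)) - 21)**2 = (sqrt(78 + 120) - 21)**2 = (sqrt(198) - 21)**2 = (3*sqrt(22) - 21)**2 = (-21 + 3*sqrt(22))**2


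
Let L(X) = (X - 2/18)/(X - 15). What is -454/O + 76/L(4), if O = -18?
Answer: -59771/315 ≈ -189.75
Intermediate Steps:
L(X) = (-⅑ + X)/(-15 + X) (L(X) = (X - 2*1/18)/(-15 + X) = (X - ⅑)/(-15 + X) = (-⅑ + X)/(-15 + X))
-454/O + 76/L(4) = -454/(-18) + 76/(((-⅑ + 4)/(-15 + 4))) = -454*(-1/18) + 76/(((35/9)/(-11))) = 227/9 + 76/((-1/11*35/9)) = 227/9 + 76/(-35/99) = 227/9 + 76*(-99/35) = 227/9 - 7524/35 = -59771/315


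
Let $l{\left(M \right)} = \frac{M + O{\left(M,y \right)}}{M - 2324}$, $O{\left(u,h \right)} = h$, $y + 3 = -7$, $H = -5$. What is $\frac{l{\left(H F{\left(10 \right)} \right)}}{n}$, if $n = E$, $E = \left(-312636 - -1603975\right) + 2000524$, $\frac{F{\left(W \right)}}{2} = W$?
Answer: $\frac{55}{3989737956} \approx 1.3785 \cdot 10^{-8}$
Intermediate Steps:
$F{\left(W \right)} = 2 W$
$y = -10$ ($y = -3 - 7 = -10$)
$E = 3291863$ ($E = \left(-312636 + 1603975\right) + 2000524 = 1291339 + 2000524 = 3291863$)
$n = 3291863$
$l{\left(M \right)} = \frac{-10 + M}{-2324 + M}$ ($l{\left(M \right)} = \frac{M - 10}{M - 2324} = \frac{-10 + M}{-2324 + M}$)
$\frac{l{\left(H F{\left(10 \right)} \right)}}{n} = \frac{\frac{1}{-2324 - 5 \cdot 2 \cdot 10} \left(-10 - 5 \cdot 2 \cdot 10\right)}{3291863} = \frac{-10 - 100}{-2324 - 100} \cdot \frac{1}{3291863} = \frac{1}{-2424} \left(-110\right) \frac{1}{3291863} = \left(- \frac{1}{2424}\right) \left(-110\right) \frac{1}{3291863} = \frac{55}{1212} \cdot \frac{1}{3291863} = \frac{55}{3989737956}$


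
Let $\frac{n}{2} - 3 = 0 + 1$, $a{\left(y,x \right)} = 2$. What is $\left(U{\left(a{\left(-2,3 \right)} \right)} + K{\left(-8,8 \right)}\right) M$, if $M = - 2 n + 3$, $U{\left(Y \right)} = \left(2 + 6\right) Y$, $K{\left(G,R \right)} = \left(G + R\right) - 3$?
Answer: $-169$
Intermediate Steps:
$K{\left(G,R \right)} = -3 + G + R$
$U{\left(Y \right)} = 8 Y$
$n = 8$ ($n = 6 + 2 \left(0 + 1\right) = 6 + 2 \cdot 1 = 6 + 2 = 8$)
$M = -13$ ($M = \left(-2\right) 8 + 3 = -16 + 3 = -13$)
$\left(U{\left(a{\left(-2,3 \right)} \right)} + K{\left(-8,8 \right)}\right) M = \left(8 \cdot 2 - 3\right) \left(-13\right) = \left(16 - 3\right) \left(-13\right) = 13 \left(-13\right) = -169$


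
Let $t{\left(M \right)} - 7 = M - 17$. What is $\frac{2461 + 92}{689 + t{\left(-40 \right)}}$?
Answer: $\frac{851}{213} \approx 3.9953$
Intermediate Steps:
$t{\left(M \right)} = -10 + M$ ($t{\left(M \right)} = 7 + \left(M - 17\right) = 7 + \left(-17 + M\right) = -10 + M$)
$\frac{2461 + 92}{689 + t{\left(-40 \right)}} = \frac{2461 + 92}{689 - 50} = \frac{2553}{689 - 50} = \frac{2553}{639} = 2553 \cdot \frac{1}{639} = \frac{851}{213}$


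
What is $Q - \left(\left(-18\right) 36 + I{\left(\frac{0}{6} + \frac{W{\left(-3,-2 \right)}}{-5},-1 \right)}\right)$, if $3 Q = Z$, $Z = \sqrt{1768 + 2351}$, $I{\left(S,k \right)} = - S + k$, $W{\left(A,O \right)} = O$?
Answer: $\frac{3247}{5} + \frac{\sqrt{4119}}{3} \approx 670.79$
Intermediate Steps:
$I{\left(S,k \right)} = k - S$
$Z = \sqrt{4119} \approx 64.179$
$Q = \frac{\sqrt{4119}}{3} \approx 21.393$
$Q - \left(\left(-18\right) 36 + I{\left(\frac{0}{6} + \frac{W{\left(-3,-2 \right)}}{-5},-1 \right)}\right) = \frac{\sqrt{4119}}{3} - \left(\left(-18\right) 36 - \left(1 + \frac{2}{5}\right)\right) = \frac{\sqrt{4119}}{3} - \left(-648 - \left(1 + \frac{2}{5}\right)\right) = \frac{\sqrt{4119}}{3} - \left(-648 - \frac{7}{5}\right) = \frac{\sqrt{4119}}{3} - - \frac{3247}{5} = \frac{\sqrt{4119}}{3} + \frac{3247}{5} = \frac{3247}{5} + \frac{\sqrt{4119}}{3}$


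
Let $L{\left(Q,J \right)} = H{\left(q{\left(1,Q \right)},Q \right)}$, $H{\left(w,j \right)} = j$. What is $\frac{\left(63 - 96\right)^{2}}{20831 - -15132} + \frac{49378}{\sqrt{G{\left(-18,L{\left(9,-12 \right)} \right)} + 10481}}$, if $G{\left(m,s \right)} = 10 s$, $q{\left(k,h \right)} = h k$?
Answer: $\frac{1089}{35963} + \frac{49378 \sqrt{11}}{341} \approx 480.29$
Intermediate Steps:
$L{\left(Q,J \right)} = Q$
$\frac{\left(63 - 96\right)^{2}}{20831 - -15132} + \frac{49378}{\sqrt{G{\left(-18,L{\left(9,-12 \right)} \right)} + 10481}} = \frac{\left(63 - 96\right)^{2}}{20831 - -15132} + \frac{49378}{\sqrt{10 \cdot 9 + 10481}} = \frac{\left(-33\right)^{2}}{20831 + 15132} + \frac{49378}{\sqrt{90 + 10481}} = \frac{1089}{35963} + \frac{49378}{\sqrt{10571}} = 1089 \cdot \frac{1}{35963} + \frac{49378}{31 \sqrt{11}} = \frac{1089}{35963} + 49378 \frac{\sqrt{11}}{341} = \frac{1089}{35963} + \frac{49378 \sqrt{11}}{341}$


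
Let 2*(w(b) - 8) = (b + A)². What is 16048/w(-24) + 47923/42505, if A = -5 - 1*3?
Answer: 3535201/110513 ≈ 31.989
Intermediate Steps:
A = -8 (A = -5 - 3 = -8)
w(b) = 8 + (-8 + b)²/2 (w(b) = 8 + (b - 8)²/2 = 8 + (-8 + b)²/2)
16048/w(-24) + 47923/42505 = 16048/(8 + (-8 - 24)²/2) + 47923/42505 = 16048/(8 + (½)*(-32)²) + 47923*(1/42505) = 16048/(8 + (½)*1024) + 47923/42505 = 16048/(8 + 512) + 47923/42505 = 16048/520 + 47923/42505 = 16048*(1/520) + 47923/42505 = 2006/65 + 47923/42505 = 3535201/110513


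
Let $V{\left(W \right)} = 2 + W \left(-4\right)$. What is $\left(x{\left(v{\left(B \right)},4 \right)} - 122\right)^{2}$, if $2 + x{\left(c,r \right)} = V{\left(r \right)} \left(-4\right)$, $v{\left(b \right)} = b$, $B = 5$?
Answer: $4624$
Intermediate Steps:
$V{\left(W \right)} = 2 - 4 W$
$x{\left(c,r \right)} = -10 + 16 r$ ($x{\left(c,r \right)} = -2 + \left(2 - 4 r\right) \left(-4\right) = -2 + \left(-8 + 16 r\right) = -10 + 16 r$)
$\left(x{\left(v{\left(B \right)},4 \right)} - 122\right)^{2} = \left(\left(-10 + 16 \cdot 4\right) - 122\right)^{2} = \left(\left(-10 + 64\right) - 122\right)^{2} = \left(54 - 122\right)^{2} = \left(-68\right)^{2} = 4624$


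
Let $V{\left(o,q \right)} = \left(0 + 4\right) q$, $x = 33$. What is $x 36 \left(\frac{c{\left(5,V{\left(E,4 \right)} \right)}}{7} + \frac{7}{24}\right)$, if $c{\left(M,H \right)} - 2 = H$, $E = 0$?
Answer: $\frac{47619}{14} \approx 3401.4$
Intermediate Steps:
$V{\left(o,q \right)} = 4 q$
$c{\left(M,H \right)} = 2 + H$
$x 36 \left(\frac{c{\left(5,V{\left(E,4 \right)} \right)}}{7} + \frac{7}{24}\right) = 33 \cdot 36 \left(\frac{2 + 4 \cdot 4}{7} + \frac{7}{24}\right) = 1188 \left(\left(2 + 16\right) \frac{1}{7} + 7 \cdot \frac{1}{24}\right) = 1188 \left(18 \cdot \frac{1}{7} + \frac{7}{24}\right) = 1188 \left(\frac{18}{7} + \frac{7}{24}\right) = 1188 \cdot \frac{481}{168} = \frac{47619}{14}$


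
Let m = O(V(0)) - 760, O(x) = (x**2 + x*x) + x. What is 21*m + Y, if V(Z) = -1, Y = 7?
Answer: -15932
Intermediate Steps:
O(x) = x + 2*x**2 (O(x) = (x**2 + x**2) + x = 2*x**2 + x = x + 2*x**2)
m = -759 (m = -(1 + 2*(-1)) - 760 = -(1 - 2) - 760 = -1*(-1) - 760 = 1 - 760 = -759)
21*m + Y = 21*(-759) + 7 = -15939 + 7 = -15932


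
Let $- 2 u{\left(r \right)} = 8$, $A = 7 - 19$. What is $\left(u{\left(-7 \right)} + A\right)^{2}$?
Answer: $256$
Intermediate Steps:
$A = -12$
$u{\left(r \right)} = -4$ ($u{\left(r \right)} = \left(- \frac{1}{2}\right) 8 = -4$)
$\left(u{\left(-7 \right)} + A\right)^{2} = \left(-4 - 12\right)^{2} = \left(-16\right)^{2} = 256$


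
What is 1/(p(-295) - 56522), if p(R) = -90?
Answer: -1/56612 ≈ -1.7664e-5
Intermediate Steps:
1/(p(-295) - 56522) = 1/(-90 - 56522) = 1/(-56612) = -1/56612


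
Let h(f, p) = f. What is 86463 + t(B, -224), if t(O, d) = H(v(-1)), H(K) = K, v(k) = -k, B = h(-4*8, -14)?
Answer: 86464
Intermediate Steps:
B = -32 (B = -4*8 = -32)
t(O, d) = 1 (t(O, d) = -1*(-1) = 1)
86463 + t(B, -224) = 86463 + 1 = 86464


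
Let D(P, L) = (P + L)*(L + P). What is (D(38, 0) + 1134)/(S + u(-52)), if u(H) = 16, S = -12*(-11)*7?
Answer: 1289/470 ≈ 2.7426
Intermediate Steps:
D(P, L) = (L + P)² (D(P, L) = (L + P)*(L + P) = (L + P)²)
S = 924 (S = 132*7 = 924)
(D(38, 0) + 1134)/(S + u(-52)) = ((0 + 38)² + 1134)/(924 + 16) = (38² + 1134)/940 = (1444 + 1134)*(1/940) = 2578*(1/940) = 1289/470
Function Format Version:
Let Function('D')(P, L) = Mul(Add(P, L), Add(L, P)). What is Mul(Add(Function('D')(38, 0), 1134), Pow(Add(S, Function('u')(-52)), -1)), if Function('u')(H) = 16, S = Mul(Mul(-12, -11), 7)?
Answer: Rational(1289, 470) ≈ 2.7426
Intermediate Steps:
Function('D')(P, L) = Pow(Add(L, P), 2) (Function('D')(P, L) = Mul(Add(L, P), Add(L, P)) = Pow(Add(L, P), 2))
S = 924 (S = Mul(132, 7) = 924)
Mul(Add(Function('D')(38, 0), 1134), Pow(Add(S, Function('u')(-52)), -1)) = Mul(Add(Pow(Add(0, 38), 2), 1134), Pow(Add(924, 16), -1)) = Mul(Add(Pow(38, 2), 1134), Pow(940, -1)) = Mul(Add(1444, 1134), Rational(1, 940)) = Mul(2578, Rational(1, 940)) = Rational(1289, 470)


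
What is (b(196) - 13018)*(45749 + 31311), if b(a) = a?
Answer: -988063320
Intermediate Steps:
(b(196) - 13018)*(45749 + 31311) = (196 - 13018)*(45749 + 31311) = -12822*77060 = -988063320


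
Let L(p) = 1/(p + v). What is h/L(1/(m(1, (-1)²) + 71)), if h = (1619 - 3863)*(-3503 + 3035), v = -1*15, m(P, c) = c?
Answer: -15738294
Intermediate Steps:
v = -15
h = 1050192 (h = -2244*(-468) = 1050192)
L(p) = 1/(-15 + p) (L(p) = 1/(p - 15) = 1/(-15 + p))
h/L(1/(m(1, (-1)²) + 71)) = 1050192/(1/(-15 + 1/((-1)² + 71))) = 1050192/(1/(-15 + 1/(1 + 71))) = 1050192/(1/(-15 + 1/72)) = 1050192/(1/(-1079/72)) = 1050192/(-72/1079) = 1050192*(-1079/72) = -15738294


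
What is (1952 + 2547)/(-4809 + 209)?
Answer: -4499/4600 ≈ -0.97804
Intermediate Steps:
(1952 + 2547)/(-4809 + 209) = 4499/(-4600) = 4499*(-1/4600) = -4499/4600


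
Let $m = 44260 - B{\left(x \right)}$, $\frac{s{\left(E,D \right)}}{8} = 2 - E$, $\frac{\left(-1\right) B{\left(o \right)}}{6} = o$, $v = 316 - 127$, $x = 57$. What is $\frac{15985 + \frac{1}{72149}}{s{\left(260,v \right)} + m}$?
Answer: $\frac{576650883}{1534537081} \approx 0.37578$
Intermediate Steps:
$v = 189$
$B{\left(o \right)} = - 6 o$
$s{\left(E,D \right)} = 16 - 8 E$ ($s{\left(E,D \right)} = 8 \left(2 - E\right) = 16 - 8 E$)
$m = 44602$ ($m = 44260 - \left(-6\right) 57 = 44260 - -342 = 44260 + 342 = 44602$)
$\frac{15985 + \frac{1}{72149}}{s{\left(260,v \right)} + m} = \frac{15985 + \frac{1}{72149}}{\left(16 - 2080\right) + 44602} = \frac{1153301766}{72149 \left(-2064 + 44602\right)} = \frac{1153301766}{72149 \cdot 42538} = \frac{1153301766}{72149} \cdot \frac{1}{42538} = \frac{576650883}{1534537081}$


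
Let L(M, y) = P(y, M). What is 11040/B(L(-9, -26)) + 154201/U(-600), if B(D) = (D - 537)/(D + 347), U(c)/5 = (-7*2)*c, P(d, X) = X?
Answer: -286885799/42000 ≈ -6830.6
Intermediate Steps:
L(M, y) = M
U(c) = -70*c (U(c) = 5*((-7*2)*c) = 5*(-14*c) = -70*c)
B(D) = (-537 + D)/(347 + D)
11040/B(L(-9, -26)) + 154201/U(-600) = 11040/(((-537 - 9)/(347 - 9))) + 154201/((-70*(-600))) = 11040/((-546/338)) + 154201/42000 = 11040/(((1/338)*(-546))) + 154201*(1/42000) = 11040/(-21/13) + 154201/42000 = 11040*(-13/21) + 154201/42000 = -47840/7 + 154201/42000 = -286885799/42000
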